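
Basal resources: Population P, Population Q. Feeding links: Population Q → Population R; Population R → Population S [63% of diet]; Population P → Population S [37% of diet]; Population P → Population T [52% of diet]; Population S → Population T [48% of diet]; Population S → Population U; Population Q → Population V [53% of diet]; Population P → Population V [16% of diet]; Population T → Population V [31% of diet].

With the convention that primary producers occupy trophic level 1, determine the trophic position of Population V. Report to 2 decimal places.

2.55

Population R: 1 + 1 = 2
Population S: 1 + (0.63×2 + 0.37×1) = 2.63
Population T: 1 + (0.52×1 + 0.48×2.63) = 2.7824
Population U: 1 + 2.63 = 3.63
Population V: 1 + (0.53×1 + 0.16×1 + 0.31×2.7824) = 2.552544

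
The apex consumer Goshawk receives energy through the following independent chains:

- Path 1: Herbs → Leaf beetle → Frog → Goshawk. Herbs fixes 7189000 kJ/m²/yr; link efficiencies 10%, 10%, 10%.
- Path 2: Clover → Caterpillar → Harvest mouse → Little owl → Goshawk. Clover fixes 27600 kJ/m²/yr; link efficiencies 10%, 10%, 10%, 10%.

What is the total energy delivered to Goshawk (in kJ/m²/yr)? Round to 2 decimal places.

7191.76 kJ/m²/yr

Path 1: 7189000 × 0.1 × 0.1 × 0.1 = 7189 kJ/m²/yr
Path 2: 27600 × 0.1 × 0.1 × 0.1 × 0.1 = 2.76 kJ/m²/yr
Total at Goshawk: 7189 + 2.76 = 7191.76 kJ/m²/yr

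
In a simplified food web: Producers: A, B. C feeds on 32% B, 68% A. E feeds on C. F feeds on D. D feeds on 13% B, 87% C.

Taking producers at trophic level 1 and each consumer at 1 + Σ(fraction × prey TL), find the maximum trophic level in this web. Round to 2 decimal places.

3.87

C: 1 + (0.32×1 + 0.68×1) = 2
D: 1 + (0.13×1 + 0.87×2) = 2.87
E: 1 + 2 = 3
F: 1 + 2.87 = 3.87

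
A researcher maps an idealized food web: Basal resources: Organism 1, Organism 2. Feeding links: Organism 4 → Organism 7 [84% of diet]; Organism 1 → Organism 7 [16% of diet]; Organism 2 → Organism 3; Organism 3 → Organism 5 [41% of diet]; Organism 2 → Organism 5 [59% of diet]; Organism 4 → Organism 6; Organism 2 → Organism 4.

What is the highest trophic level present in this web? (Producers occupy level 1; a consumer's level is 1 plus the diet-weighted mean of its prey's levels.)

3

Organism 3: 1 + 1 = 2
Organism 4: 1 + 1 = 2
Organism 5: 1 + (0.41×2 + 0.59×1) = 2.41
Organism 6: 1 + 2 = 3
Organism 7: 1 + (0.84×2 + 0.16×1) = 2.84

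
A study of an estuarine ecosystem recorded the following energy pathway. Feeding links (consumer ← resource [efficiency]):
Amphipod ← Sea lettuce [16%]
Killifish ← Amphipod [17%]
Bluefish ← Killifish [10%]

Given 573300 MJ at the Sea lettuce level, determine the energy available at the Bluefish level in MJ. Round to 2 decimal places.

1559.38 MJ

Amphipod: 573300 × 0.16 = 91728 MJ
Killifish: 91728 × 0.17 = 15593.76 MJ
Bluefish: 15593.76 × 0.1 = 1559.376 MJ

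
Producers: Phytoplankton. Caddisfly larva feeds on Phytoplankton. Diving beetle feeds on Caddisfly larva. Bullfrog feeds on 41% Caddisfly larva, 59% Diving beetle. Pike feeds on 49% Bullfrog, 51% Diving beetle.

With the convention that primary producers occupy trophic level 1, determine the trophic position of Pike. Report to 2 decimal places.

4.29

Caddisfly larva: 1 + 1 = 2
Diving beetle: 1 + 2 = 3
Bullfrog: 1 + (0.41×2 + 0.59×3) = 3.59
Pike: 1 + (0.49×3.59 + 0.51×3) = 4.2891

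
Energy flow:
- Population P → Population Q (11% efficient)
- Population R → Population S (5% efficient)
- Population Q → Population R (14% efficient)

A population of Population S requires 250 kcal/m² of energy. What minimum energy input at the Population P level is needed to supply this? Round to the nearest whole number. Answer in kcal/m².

Cumulative transfer efficiency: 0.11 × 0.14 × 0.05 = 0.00077
Population P energy = 250 / 0.00077 = 324675 kcal/m²

324675 kcal/m²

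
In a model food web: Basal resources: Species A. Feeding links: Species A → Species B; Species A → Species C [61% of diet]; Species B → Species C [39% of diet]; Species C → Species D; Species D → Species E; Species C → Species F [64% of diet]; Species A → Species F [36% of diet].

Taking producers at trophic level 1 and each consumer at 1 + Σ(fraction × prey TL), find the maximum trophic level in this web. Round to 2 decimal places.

Species B: 1 + 1 = 2
Species C: 1 + (0.61×1 + 0.39×2) = 2.39
Species D: 1 + 2.39 = 3.39
Species E: 1 + 3.39 = 4.39
Species F: 1 + (0.64×2.39 + 0.36×1) = 2.8896

4.39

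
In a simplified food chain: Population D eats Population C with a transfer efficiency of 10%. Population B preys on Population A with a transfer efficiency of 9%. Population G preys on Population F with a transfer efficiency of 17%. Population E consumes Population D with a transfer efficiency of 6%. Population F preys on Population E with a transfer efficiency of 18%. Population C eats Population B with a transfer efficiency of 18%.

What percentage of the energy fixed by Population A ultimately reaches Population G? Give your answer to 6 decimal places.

Product of link efficiencies: 0.09 × 0.18 × 0.1 × 0.06 × 0.18 × 0.17 = 0.00000297432
As a percentage: 0.00000297432 × 100 = 0.000297%

0.000297%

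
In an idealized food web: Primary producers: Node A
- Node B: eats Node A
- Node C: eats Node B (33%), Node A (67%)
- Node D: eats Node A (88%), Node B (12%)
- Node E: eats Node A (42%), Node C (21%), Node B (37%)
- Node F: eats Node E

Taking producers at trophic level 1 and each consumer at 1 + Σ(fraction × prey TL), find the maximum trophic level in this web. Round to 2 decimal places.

3.65

Node B: 1 + 1 = 2
Node C: 1 + (0.33×2 + 0.67×1) = 2.33
Node D: 1 + (0.88×1 + 0.12×2) = 2.12
Node E: 1 + (0.42×1 + 0.21×2.33 + 0.37×2) = 2.6493
Node F: 1 + 2.6493 = 3.6493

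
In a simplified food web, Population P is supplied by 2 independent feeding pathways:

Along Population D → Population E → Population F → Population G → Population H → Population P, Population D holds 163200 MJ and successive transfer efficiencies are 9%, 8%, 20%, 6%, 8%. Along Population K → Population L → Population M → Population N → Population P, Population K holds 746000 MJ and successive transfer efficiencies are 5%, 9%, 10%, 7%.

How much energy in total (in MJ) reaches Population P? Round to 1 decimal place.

24.6 MJ

Via Population D: 163200 × 0.09 × 0.08 × 0.2 × 0.06 × 0.08 = 1.1280384 MJ
Via Population K: 746000 × 0.05 × 0.09 × 0.1 × 0.07 = 23.499 MJ
Total at Population P: 1.1280384 + 23.499 = 24.6270384 MJ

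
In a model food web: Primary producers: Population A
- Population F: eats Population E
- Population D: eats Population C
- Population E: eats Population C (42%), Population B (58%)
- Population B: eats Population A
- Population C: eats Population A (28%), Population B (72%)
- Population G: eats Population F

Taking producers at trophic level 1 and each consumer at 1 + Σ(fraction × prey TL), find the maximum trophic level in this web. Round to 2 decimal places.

Population B: 1 + 1 = 2
Population C: 1 + (0.28×1 + 0.72×2) = 2.72
Population D: 1 + 2.72 = 3.72
Population E: 1 + (0.42×2.72 + 0.58×2) = 3.3024
Population F: 1 + 3.3024 = 4.3024
Population G: 1 + 4.3024 = 5.3024

5.30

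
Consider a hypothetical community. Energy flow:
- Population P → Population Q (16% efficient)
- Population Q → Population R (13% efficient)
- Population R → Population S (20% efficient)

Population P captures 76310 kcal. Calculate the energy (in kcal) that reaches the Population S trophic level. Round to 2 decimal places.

Population Q: 76310 × 0.16 = 12209.6 kcal
Population R: 12209.6 × 0.13 = 1587.248 kcal
Population S: 1587.248 × 0.2 = 317.4496 kcal

317.45 kcal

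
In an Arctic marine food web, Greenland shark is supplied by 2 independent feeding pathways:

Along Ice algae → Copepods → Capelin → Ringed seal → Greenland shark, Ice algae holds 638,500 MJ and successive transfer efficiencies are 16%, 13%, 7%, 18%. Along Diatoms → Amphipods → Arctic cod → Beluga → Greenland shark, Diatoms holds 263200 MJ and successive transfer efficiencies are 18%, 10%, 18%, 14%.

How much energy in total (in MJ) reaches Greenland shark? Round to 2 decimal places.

Via Ice algae: 638500 × 0.16 × 0.13 × 0.07 × 0.18 = 167.33808 MJ
Via Diatoms: 263200 × 0.18 × 0.1 × 0.18 × 0.14 = 119.38752 MJ
Total at Greenland shark: 167.33808 + 119.38752 = 286.7256 MJ

286.73 MJ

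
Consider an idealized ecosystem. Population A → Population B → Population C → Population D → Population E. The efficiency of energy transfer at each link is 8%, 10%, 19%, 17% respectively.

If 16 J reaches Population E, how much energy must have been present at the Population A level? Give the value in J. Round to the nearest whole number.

61920 J

Cumulative transfer efficiency: 0.08 × 0.1 × 0.19 × 0.17 = 0.0002584
Population A energy = 16 / 0.0002584 = 61920 J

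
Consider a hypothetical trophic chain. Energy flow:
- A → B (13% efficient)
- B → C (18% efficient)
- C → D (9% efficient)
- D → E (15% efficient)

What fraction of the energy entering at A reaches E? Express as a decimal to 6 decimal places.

Product of link efficiencies: 0.13 × 0.18 × 0.09 × 0.15 = 0.0003159

0.000316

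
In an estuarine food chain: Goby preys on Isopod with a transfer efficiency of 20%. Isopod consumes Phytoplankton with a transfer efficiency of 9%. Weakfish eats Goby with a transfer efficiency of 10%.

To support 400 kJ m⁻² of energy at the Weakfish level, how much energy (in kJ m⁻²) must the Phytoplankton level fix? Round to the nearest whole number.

222222 kJ m⁻²

Cumulative transfer efficiency: 0.09 × 0.2 × 0.1 = 0.0018
Phytoplankton energy = 400 / 0.0018 = 222222 kJ m⁻²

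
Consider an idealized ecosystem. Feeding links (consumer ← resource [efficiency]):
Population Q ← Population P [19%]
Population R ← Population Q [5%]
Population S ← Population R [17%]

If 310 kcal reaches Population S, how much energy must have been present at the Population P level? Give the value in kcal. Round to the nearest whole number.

191950 kcal

Cumulative transfer efficiency: 0.19 × 0.05 × 0.17 = 0.001615
Population P energy = 310 / 0.001615 = 191950 kcal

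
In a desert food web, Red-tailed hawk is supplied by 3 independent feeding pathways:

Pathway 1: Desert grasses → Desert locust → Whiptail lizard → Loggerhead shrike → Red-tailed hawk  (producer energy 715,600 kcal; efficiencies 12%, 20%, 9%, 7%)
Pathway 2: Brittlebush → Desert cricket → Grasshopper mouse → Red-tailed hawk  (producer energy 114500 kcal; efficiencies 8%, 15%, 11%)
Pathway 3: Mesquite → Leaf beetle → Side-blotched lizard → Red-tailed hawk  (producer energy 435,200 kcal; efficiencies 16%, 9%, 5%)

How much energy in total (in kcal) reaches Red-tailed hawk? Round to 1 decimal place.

572.7 kcal

Pathway 1: 715600 × 0.12 × 0.2 × 0.09 × 0.07 = 108.19872 kcal
Pathway 2: 114500 × 0.08 × 0.15 × 0.11 = 151.14 kcal
Pathway 3: 435200 × 0.16 × 0.09 × 0.05 = 313.344 kcal
Total at Red-tailed hawk: 108.19872 + 151.14 + 313.344 = 572.68272 kcal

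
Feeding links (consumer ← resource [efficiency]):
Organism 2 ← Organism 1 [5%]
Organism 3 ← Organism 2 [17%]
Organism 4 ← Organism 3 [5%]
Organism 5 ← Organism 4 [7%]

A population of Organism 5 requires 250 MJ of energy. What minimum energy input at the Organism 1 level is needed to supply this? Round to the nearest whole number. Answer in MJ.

Cumulative transfer efficiency: 0.05 × 0.17 × 0.05 × 0.07 = 0.00002975
Organism 1 energy = 250 / 0.00002975 = 8403361 MJ

8403361 MJ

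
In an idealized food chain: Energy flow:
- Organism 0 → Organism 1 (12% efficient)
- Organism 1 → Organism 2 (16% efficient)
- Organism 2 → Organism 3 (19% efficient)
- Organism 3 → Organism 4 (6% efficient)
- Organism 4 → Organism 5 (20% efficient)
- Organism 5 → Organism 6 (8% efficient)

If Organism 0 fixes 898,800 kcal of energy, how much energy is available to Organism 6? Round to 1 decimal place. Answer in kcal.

Organism 1: 898800 × 0.12 = 107856 kcal
Organism 2: 107856 × 0.16 = 17256.96 kcal
Organism 3: 17256.96 × 0.19 = 3278.8224 kcal
Organism 4: 3278.8224 × 0.06 = 196.729344 kcal
Organism 5: 196.729344 × 0.2 = 39.3458688 kcal
Organism 6: 39.3458688 × 0.08 = 3.147669504 kcal

3.1 kcal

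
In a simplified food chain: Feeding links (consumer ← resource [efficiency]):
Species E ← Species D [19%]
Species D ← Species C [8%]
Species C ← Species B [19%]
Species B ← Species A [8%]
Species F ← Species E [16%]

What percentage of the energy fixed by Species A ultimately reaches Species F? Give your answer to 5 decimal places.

0.00370%

Product of link efficiencies: 0.08 × 0.19 × 0.08 × 0.19 × 0.16 = 0.0000369664
As a percentage: 0.0000369664 × 100 = 0.00370%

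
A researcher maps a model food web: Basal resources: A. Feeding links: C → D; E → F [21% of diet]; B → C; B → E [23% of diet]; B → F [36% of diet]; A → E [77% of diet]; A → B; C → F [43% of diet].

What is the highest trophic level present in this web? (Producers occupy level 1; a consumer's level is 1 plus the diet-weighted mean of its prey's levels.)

B: 1 + 1 = 2
C: 1 + 2 = 3
D: 1 + 3 = 4
E: 1 + (0.23×2 + 0.77×1) = 2.23
F: 1 + (0.36×2 + 0.21×2.23 + 0.43×3) = 3.4783

4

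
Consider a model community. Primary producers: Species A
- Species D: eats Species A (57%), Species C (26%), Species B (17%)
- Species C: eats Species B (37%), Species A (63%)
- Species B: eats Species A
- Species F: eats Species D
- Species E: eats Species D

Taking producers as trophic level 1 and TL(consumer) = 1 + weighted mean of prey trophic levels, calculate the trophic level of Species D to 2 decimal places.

2.53

Species B: 1 + 1 = 2
Species C: 1 + (0.37×2 + 0.63×1) = 2.37
Species D: 1 + (0.57×1 + 0.26×2.37 + 0.17×2) = 2.5262
Species E: 1 + 2.5262 = 3.5262
Species F: 1 + 2.5262 = 3.5262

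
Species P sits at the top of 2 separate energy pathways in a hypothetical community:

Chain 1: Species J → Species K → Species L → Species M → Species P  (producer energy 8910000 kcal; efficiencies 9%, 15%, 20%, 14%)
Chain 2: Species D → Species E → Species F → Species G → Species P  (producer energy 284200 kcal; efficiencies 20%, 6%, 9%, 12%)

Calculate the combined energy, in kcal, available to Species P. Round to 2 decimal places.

Chain 1: 8910000 × 0.09 × 0.15 × 0.2 × 0.14 = 3367.98 kcal
Chain 2: 284200 × 0.2 × 0.06 × 0.09 × 0.12 = 36.83232 kcal
Total at Species P: 3367.98 + 36.83232 = 3404.81232 kcal

3404.81 kcal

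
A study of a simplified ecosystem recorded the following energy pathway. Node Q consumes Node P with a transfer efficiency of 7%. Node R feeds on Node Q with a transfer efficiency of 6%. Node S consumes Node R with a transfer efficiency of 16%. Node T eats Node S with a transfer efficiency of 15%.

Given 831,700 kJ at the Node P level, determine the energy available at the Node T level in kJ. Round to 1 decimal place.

Node Q: 831700 × 0.07 = 58219 kJ
Node R: 58219 × 0.06 = 3493.14 kJ
Node S: 3493.14 × 0.16 = 558.9024 kJ
Node T: 558.9024 × 0.15 = 83.83536 kJ

83.8 kJ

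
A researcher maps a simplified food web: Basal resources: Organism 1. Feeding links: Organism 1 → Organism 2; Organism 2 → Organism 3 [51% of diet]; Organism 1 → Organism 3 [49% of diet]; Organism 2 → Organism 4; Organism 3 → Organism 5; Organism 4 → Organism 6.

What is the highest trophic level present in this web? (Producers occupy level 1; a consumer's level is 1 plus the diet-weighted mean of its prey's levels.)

4

Organism 2: 1 + 1 = 2
Organism 3: 1 + (0.51×2 + 0.49×1) = 2.51
Organism 4: 1 + 2 = 3
Organism 5: 1 + 2.51 = 3.51
Organism 6: 1 + 3 = 4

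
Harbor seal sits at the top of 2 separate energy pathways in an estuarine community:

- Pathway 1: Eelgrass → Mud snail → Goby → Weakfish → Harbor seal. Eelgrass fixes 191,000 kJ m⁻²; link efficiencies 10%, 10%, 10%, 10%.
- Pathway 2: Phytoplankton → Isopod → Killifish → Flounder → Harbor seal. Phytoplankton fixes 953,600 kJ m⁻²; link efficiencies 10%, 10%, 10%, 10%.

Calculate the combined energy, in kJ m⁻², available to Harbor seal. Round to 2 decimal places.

Pathway 1: 191000 × 0.1 × 0.1 × 0.1 × 0.1 = 19.1 kJ m⁻²
Pathway 2: 953600 × 0.1 × 0.1 × 0.1 × 0.1 = 95.36 kJ m⁻²
Total at Harbor seal: 19.1 + 95.36 = 114.46 kJ m⁻²

114.46 kJ m⁻²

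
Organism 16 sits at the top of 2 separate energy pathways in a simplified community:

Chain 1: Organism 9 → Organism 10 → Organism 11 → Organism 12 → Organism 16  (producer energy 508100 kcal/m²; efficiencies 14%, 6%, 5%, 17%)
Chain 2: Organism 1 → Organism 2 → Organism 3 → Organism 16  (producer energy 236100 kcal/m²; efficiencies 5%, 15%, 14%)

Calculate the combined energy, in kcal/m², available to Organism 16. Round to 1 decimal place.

Chain 1: 508100 × 0.14 × 0.06 × 0.05 × 0.17 = 36.27834 kcal/m²
Chain 2: 236100 × 0.05 × 0.15 × 0.14 = 247.905 kcal/m²
Total at Organism 16: 36.27834 + 247.905 = 284.18334 kcal/m²

284.2 kcal/m²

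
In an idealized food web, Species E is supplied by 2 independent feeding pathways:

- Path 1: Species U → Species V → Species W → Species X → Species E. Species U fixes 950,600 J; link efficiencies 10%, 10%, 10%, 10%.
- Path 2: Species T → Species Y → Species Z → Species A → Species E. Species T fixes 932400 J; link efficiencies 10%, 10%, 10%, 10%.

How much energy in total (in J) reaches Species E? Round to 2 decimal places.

Path 1: 950600 × 0.1 × 0.1 × 0.1 × 0.1 = 95.06 J
Path 2: 932400 × 0.1 × 0.1 × 0.1 × 0.1 = 93.24 J
Total at Species E: 95.06 + 93.24 = 188.3 J

188.30 J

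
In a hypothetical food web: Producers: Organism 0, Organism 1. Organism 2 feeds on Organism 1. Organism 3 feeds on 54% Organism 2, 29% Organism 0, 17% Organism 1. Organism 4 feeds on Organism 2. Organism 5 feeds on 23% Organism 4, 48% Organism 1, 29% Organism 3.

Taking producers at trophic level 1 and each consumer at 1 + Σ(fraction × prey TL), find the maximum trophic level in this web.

Organism 2: 1 + 1 = 2
Organism 3: 1 + (0.54×2 + 0.29×1 + 0.17×1) = 2.54
Organism 4: 1 + 2 = 3
Organism 5: 1 + (0.23×3 + 0.48×1 + 0.29×2.54) = 2.9066

3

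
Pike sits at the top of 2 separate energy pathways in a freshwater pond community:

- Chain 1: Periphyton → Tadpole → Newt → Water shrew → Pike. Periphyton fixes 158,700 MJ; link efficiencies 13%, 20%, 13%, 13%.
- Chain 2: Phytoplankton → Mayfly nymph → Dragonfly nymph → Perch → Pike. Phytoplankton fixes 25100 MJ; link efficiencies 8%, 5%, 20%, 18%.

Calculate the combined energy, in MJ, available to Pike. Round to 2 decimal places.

Chain 1: 158700 × 0.13 × 0.2 × 0.13 × 0.13 = 69.73278 MJ
Chain 2: 25100 × 0.08 × 0.05 × 0.2 × 0.18 = 3.6144 MJ
Total at Pike: 69.73278 + 3.6144 = 73.34718 MJ

73.35 MJ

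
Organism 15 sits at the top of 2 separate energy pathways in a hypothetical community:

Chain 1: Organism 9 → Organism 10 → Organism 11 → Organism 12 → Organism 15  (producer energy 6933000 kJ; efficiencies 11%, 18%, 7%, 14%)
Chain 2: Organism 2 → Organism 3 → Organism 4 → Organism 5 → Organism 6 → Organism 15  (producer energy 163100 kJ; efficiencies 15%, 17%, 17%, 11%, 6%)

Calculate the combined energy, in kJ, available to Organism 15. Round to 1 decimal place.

1349.9 kJ

Chain 1: 6933000 × 0.11 × 0.18 × 0.07 × 0.14 = 1345.27932 kJ
Chain 2: 163100 × 0.15 × 0.17 × 0.17 × 0.11 × 0.06 = 4.6664541 kJ
Total at Organism 15: 1345.27932 + 4.6664541 = 1349.9457741 kJ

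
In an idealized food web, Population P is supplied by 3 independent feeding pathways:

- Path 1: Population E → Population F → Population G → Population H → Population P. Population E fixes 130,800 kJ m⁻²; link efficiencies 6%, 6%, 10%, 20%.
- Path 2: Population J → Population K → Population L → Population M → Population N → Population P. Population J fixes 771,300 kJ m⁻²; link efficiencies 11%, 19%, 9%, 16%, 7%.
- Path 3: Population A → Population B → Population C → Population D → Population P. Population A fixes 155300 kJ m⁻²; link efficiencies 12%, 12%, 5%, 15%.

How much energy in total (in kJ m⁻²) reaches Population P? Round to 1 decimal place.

Path 1: 130800 × 0.06 × 0.06 × 0.1 × 0.2 = 9.4176 kJ m⁻²
Path 2: 771300 × 0.11 × 0.19 × 0.09 × 0.16 × 0.07 = 16.24913136 kJ m⁻²
Path 3: 155300 × 0.12 × 0.12 × 0.05 × 0.15 = 16.7724 kJ m⁻²
Total at Population P: 9.4176 + 16.24913136 + 16.7724 = 42.43913136 kJ m⁻²

42.4 kJ m⁻²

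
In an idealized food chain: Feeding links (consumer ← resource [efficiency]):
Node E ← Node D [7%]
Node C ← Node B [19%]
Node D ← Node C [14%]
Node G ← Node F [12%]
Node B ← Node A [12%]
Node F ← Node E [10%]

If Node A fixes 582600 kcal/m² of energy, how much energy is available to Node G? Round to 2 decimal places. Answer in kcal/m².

1.56 kcal/m²

Node B: 582600 × 0.12 = 69912 kcal/m²
Node C: 69912 × 0.19 = 13283.28 kcal/m²
Node D: 13283.28 × 0.14 = 1859.6592 kcal/m²
Node E: 1859.6592 × 0.07 = 130.176144 kcal/m²
Node F: 130.176144 × 0.1 = 13.0176144 kcal/m²
Node G: 13.0176144 × 0.12 = 1.562113728 kcal/m²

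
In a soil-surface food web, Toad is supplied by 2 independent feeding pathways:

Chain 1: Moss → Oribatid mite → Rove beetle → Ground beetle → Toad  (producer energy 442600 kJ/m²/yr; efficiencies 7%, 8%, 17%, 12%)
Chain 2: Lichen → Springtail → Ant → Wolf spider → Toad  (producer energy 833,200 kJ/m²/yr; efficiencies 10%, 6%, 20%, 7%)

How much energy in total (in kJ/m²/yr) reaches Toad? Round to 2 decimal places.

Chain 1: 442600 × 0.07 × 0.08 × 0.17 × 0.12 = 50.562624 kJ/m²/yr
Chain 2: 833200 × 0.1 × 0.06 × 0.2 × 0.07 = 69.9888 kJ/m²/yr
Total at Toad: 50.562624 + 69.9888 = 120.551424 kJ/m²/yr

120.55 kJ/m²/yr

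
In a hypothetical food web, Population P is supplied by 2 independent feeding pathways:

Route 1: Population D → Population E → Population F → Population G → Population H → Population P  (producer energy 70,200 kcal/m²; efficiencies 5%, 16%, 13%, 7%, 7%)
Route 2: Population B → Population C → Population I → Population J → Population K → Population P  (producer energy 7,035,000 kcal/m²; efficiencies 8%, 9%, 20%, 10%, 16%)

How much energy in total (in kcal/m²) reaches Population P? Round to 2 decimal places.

162.44 kcal/m²

Route 1: 70200 × 0.05 × 0.16 × 0.13 × 0.07 × 0.07 = 0.3577392 kcal/m²
Route 2: 7035000 × 0.08 × 0.09 × 0.2 × 0.1 × 0.16 = 162.0864 kcal/m²
Total at Population P: 0.3577392 + 162.0864 = 162.4441392 kcal/m²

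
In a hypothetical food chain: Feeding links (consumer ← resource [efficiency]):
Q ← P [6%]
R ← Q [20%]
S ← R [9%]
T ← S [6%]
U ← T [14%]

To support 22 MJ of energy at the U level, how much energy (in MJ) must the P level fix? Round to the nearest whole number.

Cumulative transfer efficiency: 0.06 × 0.2 × 0.09 × 0.06 × 0.14 = 0.000009072
P energy = 22 / 0.000009072 = 2425044 MJ

2425044 MJ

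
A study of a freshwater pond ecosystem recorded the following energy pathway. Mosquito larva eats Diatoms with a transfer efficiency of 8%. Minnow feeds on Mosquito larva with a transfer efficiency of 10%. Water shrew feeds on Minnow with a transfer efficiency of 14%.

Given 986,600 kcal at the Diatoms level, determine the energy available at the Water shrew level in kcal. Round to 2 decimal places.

Mosquito larva: 986600 × 0.08 = 78928 kcal
Minnow: 78928 × 0.1 = 7892.8 kcal
Water shrew: 7892.8 × 0.14 = 1104.992 kcal

1104.99 kcal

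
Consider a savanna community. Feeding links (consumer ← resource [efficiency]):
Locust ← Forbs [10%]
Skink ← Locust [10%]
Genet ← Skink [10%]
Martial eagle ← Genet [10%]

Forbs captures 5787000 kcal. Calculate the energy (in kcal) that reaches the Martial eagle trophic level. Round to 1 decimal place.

578.7 kcal

Locust: 5787000 × 0.1 = 578700 kcal
Skink: 578700 × 0.1 = 57870 kcal
Genet: 57870 × 0.1 = 5787 kcal
Martial eagle: 5787 × 0.1 = 578.7 kcal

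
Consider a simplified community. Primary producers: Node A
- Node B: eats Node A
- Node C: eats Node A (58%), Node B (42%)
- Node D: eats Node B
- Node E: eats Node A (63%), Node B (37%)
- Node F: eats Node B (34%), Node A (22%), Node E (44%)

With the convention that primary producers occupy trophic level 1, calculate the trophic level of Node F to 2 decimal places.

Node B: 1 + 1 = 2
Node C: 1 + (0.58×1 + 0.42×2) = 2.42
Node D: 1 + 2 = 3
Node E: 1 + (0.63×1 + 0.37×2) = 2.37
Node F: 1 + (0.34×2 + 0.22×1 + 0.44×2.37) = 2.9428

2.94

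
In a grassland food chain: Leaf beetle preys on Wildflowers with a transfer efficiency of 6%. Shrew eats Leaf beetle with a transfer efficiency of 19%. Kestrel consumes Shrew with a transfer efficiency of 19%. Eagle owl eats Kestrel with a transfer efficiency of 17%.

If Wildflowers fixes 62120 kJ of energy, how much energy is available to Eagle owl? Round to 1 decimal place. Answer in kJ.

Leaf beetle: 62120 × 0.06 = 3727.2 kJ
Shrew: 3727.2 × 0.19 = 708.168 kJ
Kestrel: 708.168 × 0.19 = 134.55192 kJ
Eagle owl: 134.55192 × 0.17 = 22.8738264 kJ

22.9 kJ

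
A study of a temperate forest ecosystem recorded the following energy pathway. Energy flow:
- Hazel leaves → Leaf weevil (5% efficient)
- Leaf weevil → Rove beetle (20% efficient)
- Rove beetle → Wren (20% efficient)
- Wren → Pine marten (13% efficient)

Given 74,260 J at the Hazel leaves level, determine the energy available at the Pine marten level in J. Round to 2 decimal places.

19.31 J

Leaf weevil: 74260 × 0.05 = 3713 J
Rove beetle: 3713 × 0.2 = 742.6 J
Wren: 742.6 × 0.2 = 148.52 J
Pine marten: 148.52 × 0.13 = 19.3076 J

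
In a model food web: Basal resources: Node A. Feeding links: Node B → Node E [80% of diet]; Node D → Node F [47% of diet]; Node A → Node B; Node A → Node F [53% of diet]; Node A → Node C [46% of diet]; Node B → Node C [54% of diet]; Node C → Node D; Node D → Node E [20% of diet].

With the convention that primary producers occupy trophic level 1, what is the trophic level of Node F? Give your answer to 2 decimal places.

Node B: 1 + 1 = 2
Node C: 1 + (0.54×2 + 0.46×1) = 2.54
Node D: 1 + 2.54 = 3.54
Node E: 1 + (0.8×2 + 0.2×3.54) = 3.308
Node F: 1 + (0.47×3.54 + 0.53×1) = 3.1938

3.19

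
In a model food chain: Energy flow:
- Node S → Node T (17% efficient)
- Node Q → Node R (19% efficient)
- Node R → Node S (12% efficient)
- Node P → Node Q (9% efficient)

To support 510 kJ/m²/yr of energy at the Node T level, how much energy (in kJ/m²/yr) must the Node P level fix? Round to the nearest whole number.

1461988 kJ/m²/yr

Cumulative transfer efficiency: 0.09 × 0.19 × 0.12 × 0.17 = 0.00034884
Node P energy = 510 / 0.00034884 = 1461988 kJ/m²/yr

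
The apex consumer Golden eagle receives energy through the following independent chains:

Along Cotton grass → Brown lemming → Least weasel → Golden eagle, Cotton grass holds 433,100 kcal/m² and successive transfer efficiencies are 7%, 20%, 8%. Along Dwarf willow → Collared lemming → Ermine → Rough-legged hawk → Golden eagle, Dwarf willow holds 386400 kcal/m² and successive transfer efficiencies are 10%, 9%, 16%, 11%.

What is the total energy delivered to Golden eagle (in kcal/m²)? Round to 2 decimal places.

Via Cotton grass: 433100 × 0.07 × 0.2 × 0.08 = 485.072 kcal/m²
Via Dwarf willow: 386400 × 0.1 × 0.09 × 0.16 × 0.11 = 61.20576 kcal/m²
Total at Golden eagle: 485.072 + 61.20576 = 546.27776 kcal/m²

546.28 kcal/m²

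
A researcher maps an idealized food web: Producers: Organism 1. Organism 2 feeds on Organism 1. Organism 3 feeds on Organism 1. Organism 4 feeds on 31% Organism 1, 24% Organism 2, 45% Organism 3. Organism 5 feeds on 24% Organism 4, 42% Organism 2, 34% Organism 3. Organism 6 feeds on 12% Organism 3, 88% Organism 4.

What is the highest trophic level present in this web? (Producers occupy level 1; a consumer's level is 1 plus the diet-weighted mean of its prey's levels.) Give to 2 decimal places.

Organism 2: 1 + 1 = 2
Organism 3: 1 + 1 = 2
Organism 4: 1 + (0.31×1 + 0.24×2 + 0.45×2) = 2.69
Organism 5: 1 + (0.24×2.69 + 0.42×2 + 0.34×2) = 3.1656
Organism 6: 1 + (0.12×2 + 0.88×2.69) = 3.6072

3.61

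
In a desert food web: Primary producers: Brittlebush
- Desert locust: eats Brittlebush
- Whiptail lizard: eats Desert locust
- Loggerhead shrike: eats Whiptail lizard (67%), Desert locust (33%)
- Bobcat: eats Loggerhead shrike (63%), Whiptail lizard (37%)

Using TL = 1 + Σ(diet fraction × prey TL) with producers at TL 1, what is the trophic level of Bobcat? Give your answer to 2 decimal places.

Desert locust: 1 + 1 = 2
Whiptail lizard: 1 + 2 = 3
Loggerhead shrike: 1 + (0.67×3 + 0.33×2) = 3.67
Bobcat: 1 + (0.63×3.67 + 0.37×3) = 4.4221

4.42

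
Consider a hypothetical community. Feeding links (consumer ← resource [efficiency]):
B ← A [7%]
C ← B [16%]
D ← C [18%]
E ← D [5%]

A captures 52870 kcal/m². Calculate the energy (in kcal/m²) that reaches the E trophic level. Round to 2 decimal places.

B: 52870 × 0.07 = 3700.9 kcal/m²
C: 3700.9 × 0.16 = 592.144 kcal/m²
D: 592.144 × 0.18 = 106.58592 kcal/m²
E: 106.58592 × 0.05 = 5.329296 kcal/m²

5.33 kcal/m²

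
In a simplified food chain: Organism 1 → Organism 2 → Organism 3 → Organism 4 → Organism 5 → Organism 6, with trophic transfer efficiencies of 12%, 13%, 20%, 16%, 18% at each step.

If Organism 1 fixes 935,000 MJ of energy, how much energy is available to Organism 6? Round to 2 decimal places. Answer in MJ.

Organism 2: 935000 × 0.12 = 112200 MJ
Organism 3: 112200 × 0.13 = 14586 MJ
Organism 4: 14586 × 0.2 = 2917.2 MJ
Organism 5: 2917.2 × 0.16 = 466.752 MJ
Organism 6: 466.752 × 0.18 = 84.01536 MJ

84.02 MJ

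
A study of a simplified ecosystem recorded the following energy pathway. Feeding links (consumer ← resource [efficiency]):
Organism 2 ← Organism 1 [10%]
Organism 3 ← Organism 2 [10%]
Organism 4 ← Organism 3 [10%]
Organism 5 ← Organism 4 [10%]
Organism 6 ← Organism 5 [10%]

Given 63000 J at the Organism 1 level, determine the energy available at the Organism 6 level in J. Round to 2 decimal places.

0.63 J

Organism 2: 63000 × 0.1 = 6300 J
Organism 3: 6300 × 0.1 = 630 J
Organism 4: 630 × 0.1 = 63 J
Organism 5: 63 × 0.1 = 6.3 J
Organism 6: 6.3 × 0.1 = 0.63 J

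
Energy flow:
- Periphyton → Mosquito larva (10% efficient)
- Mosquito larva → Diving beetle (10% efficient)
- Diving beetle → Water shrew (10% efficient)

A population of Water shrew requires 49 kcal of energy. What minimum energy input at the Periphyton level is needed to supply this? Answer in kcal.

49000 kcal

Cumulative transfer efficiency: 0.1 × 0.1 × 0.1 = 0.001
Periphyton energy = 49 / 0.001 = 49000 kcal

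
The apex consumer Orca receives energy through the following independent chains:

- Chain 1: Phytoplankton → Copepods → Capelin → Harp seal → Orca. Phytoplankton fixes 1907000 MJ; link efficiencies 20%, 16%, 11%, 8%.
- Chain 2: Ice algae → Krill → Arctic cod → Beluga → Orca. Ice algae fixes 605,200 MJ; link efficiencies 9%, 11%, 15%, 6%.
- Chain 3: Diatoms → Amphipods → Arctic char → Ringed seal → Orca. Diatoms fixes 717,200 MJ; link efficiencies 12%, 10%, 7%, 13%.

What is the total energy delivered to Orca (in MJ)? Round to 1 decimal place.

Chain 1: 1907000 × 0.2 × 0.16 × 0.11 × 0.08 = 537.0112 MJ
Chain 2: 605200 × 0.09 × 0.11 × 0.15 × 0.06 = 53.92332 MJ
Chain 3: 717200 × 0.12 × 0.1 × 0.07 × 0.13 = 78.31824 MJ
Total at Orca: 537.0112 + 53.92332 + 78.31824 = 669.25276 MJ

669.3 MJ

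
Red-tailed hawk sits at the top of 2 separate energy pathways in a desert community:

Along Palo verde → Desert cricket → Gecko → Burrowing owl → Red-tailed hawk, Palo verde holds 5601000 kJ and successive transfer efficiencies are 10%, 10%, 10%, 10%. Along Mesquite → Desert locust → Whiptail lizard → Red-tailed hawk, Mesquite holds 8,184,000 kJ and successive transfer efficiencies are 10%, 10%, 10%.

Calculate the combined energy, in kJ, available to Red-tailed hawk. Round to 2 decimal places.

Via Palo verde: 5601000 × 0.1 × 0.1 × 0.1 × 0.1 = 560.1 kJ
Via Mesquite: 8184000 × 0.1 × 0.1 × 0.1 = 8184 kJ
Total at Red-tailed hawk: 560.1 + 8184 = 8744.1 kJ

8744.10 kJ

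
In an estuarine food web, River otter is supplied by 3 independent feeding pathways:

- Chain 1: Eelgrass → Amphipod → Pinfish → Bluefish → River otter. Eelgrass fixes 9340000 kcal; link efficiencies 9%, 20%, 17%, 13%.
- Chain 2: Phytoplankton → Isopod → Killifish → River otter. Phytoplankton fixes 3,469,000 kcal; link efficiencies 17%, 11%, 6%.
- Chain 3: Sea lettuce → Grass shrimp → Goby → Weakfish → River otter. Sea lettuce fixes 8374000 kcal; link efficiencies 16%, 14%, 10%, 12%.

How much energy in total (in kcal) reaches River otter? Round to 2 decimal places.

9858.60 kcal

Chain 1: 9340000 × 0.09 × 0.2 × 0.17 × 0.13 = 3715.452 kcal
Chain 2: 3469000 × 0.17 × 0.11 × 0.06 = 3892.218 kcal
Chain 3: 8374000 × 0.16 × 0.14 × 0.1 × 0.12 = 2250.9312 kcal
Total at River otter: 3715.452 + 3892.218 + 2250.9312 = 9858.6012 kcal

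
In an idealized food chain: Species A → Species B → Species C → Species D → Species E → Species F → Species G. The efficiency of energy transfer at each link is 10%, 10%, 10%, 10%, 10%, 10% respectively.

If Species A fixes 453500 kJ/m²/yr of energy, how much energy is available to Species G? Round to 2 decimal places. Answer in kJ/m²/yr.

0.45 kJ/m²/yr

Species B: 453500 × 0.1 = 45350 kJ/m²/yr
Species C: 45350 × 0.1 = 4535 kJ/m²/yr
Species D: 4535 × 0.1 = 453.5 kJ/m²/yr
Species E: 453.5 × 0.1 = 45.35 kJ/m²/yr
Species F: 45.35 × 0.1 = 4.535 kJ/m²/yr
Species G: 4.535 × 0.1 = 0.4535 kJ/m²/yr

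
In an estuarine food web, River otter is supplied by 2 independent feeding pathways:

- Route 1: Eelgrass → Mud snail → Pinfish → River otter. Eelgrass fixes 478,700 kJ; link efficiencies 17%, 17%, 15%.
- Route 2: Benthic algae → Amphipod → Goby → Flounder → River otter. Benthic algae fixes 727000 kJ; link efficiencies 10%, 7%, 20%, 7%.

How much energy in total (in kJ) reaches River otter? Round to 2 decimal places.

Route 1: 478700 × 0.17 × 0.17 × 0.15 = 2075.1645 kJ
Route 2: 727000 × 0.1 × 0.07 × 0.2 × 0.07 = 71.246 kJ
Total at River otter: 2075.1645 + 71.246 = 2146.4105 kJ

2146.41 kJ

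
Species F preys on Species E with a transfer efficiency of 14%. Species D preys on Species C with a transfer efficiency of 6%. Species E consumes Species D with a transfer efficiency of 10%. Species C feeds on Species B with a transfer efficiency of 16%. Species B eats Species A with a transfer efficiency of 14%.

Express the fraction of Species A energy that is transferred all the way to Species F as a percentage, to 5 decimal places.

0.00188%

Product of link efficiencies: 0.14 × 0.16 × 0.06 × 0.1 × 0.14 = 0.000018816
As a percentage: 0.000018816 × 100 = 0.00188%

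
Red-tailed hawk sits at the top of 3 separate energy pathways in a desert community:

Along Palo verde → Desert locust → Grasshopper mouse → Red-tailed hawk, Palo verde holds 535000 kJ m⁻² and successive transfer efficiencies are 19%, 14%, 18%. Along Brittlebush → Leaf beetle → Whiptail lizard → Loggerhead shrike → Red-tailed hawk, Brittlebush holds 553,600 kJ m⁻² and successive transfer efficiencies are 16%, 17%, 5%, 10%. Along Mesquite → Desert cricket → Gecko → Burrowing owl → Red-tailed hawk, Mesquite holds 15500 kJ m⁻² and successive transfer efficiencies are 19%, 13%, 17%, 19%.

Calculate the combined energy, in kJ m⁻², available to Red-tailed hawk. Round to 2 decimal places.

2649.24 kJ m⁻²

Via Palo verde: 535000 × 0.19 × 0.14 × 0.18 = 2561.58 kJ m⁻²
Via Brittlebush: 553600 × 0.16 × 0.17 × 0.05 × 0.1 = 75.2896 kJ m⁻²
Via Mesquite: 15500 × 0.19 × 0.13 × 0.17 × 0.19 = 12.366055 kJ m⁻²
Total at Red-tailed hawk: 2561.58 + 75.2896 + 12.366055 = 2649.235655 kJ m⁻²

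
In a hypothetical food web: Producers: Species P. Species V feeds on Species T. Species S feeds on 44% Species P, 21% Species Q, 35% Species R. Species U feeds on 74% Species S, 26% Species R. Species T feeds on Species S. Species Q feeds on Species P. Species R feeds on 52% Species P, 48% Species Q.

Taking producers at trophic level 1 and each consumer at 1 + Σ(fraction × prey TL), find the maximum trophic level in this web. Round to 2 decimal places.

Species Q: 1 + 1 = 2
Species R: 1 + (0.52×1 + 0.48×2) = 2.48
Species S: 1 + (0.44×1 + 0.21×2 + 0.35×2.48) = 2.728
Species T: 1 + 2.728 = 3.728
Species U: 1 + (0.74×2.728 + 0.26×2.48) = 3.66352
Species V: 1 + 3.728 = 4.728

4.73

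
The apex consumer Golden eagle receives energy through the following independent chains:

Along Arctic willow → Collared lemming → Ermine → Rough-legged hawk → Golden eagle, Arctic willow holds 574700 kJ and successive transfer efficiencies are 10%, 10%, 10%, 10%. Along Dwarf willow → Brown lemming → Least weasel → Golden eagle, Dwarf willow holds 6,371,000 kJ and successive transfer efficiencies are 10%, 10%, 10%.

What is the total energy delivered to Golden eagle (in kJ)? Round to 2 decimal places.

6428.47 kJ

Via Arctic willow: 574700 × 0.1 × 0.1 × 0.1 × 0.1 = 57.47 kJ
Via Dwarf willow: 6371000 × 0.1 × 0.1 × 0.1 = 6371 kJ
Total at Golden eagle: 57.47 + 6371 = 6428.47 kJ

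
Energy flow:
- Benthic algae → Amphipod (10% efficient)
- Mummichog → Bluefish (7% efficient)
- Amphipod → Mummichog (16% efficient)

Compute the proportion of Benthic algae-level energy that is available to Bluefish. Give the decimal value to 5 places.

0.00112

Product of link efficiencies: 0.1 × 0.16 × 0.07 = 0.00112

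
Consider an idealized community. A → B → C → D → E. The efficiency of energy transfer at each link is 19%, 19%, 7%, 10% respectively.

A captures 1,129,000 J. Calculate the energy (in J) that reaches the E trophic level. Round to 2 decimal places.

B: 1129000 × 0.19 = 214510 J
C: 214510 × 0.19 = 40756.9 J
D: 40756.9 × 0.07 = 2852.983 J
E: 2852.983 × 0.1 = 285.2983 J

285.30 J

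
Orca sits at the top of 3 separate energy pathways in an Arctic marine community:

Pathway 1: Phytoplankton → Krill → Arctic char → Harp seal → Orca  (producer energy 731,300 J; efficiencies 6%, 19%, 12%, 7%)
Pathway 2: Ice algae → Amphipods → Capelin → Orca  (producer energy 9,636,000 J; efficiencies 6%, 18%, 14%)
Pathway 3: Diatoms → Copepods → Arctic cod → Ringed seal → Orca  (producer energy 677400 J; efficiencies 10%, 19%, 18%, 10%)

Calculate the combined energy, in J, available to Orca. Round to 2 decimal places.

Pathway 1: 731300 × 0.06 × 0.19 × 0.12 × 0.07 = 70.029288 J
Pathway 2: 9636000 × 0.06 × 0.18 × 0.14 = 14569.632 J
Pathway 3: 677400 × 0.1 × 0.19 × 0.18 × 0.1 = 231.6708 J
Total at Orca: 70.029288 + 14569.632 + 231.6708 = 14871.332088 J

14871.33 J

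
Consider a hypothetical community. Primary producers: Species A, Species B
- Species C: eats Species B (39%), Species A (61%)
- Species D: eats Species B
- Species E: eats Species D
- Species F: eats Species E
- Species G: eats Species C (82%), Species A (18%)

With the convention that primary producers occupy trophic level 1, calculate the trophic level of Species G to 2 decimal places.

Species C: 1 + (0.39×1 + 0.61×1) = 2
Species D: 1 + 1 = 2
Species E: 1 + 2 = 3
Species F: 1 + 3 = 4
Species G: 1 + (0.82×2 + 0.18×1) = 2.82

2.82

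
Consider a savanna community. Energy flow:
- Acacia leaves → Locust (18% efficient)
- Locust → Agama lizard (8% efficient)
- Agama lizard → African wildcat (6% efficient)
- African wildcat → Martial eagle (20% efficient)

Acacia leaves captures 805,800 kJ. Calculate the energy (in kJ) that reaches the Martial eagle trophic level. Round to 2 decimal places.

139.24 kJ

Locust: 805800 × 0.18 = 145044 kJ
Agama lizard: 145044 × 0.08 = 11603.52 kJ
African wildcat: 11603.52 × 0.06 = 696.2112 kJ
Martial eagle: 696.2112 × 0.2 = 139.24224 kJ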